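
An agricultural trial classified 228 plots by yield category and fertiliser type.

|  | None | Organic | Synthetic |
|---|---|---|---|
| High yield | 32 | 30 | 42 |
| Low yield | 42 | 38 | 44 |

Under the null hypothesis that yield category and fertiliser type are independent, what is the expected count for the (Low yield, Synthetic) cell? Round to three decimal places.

46.772

Row total (Low yield) = 124; column total (Synthetic) = 86; grand total N = 228.
Expected count = (row total × column total) / N = 124 × 86 / 228 = 46.772.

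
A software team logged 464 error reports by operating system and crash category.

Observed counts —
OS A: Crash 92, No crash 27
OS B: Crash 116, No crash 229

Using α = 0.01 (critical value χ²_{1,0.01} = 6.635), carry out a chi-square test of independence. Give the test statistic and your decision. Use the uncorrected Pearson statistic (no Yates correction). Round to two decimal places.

Row totals: 119, 345. Column totals: 208, 256. Grand total N = 464.
Expected counts (row total × column total / N):
  OS A, Crash: 119×208/464 = 53.345
  OS A, No crash: 119×256/464 = 65.655
  OS B, Crash: 345×208/464 = 154.655
  OS B, No crash: 345×256/464 = 190.345
Contributions (O − E)²/E:
  (92 − 53.345)²/53.345 = 28.0103
  (27 − 65.655)²/65.655 = 22.7585
  (116 − 154.655)²/154.655 = 9.6616
  (229 − 190.345)²/190.345 = 7.8500
χ² = 28.0103 + 22.7585 + 9.6616 + 7.8500 = 68.28
df = (2−1)(2−1) = 1. Since 68.28 > 6.635, reject the null hypothesis of independence at α = 0.01.

68.28; reject H₀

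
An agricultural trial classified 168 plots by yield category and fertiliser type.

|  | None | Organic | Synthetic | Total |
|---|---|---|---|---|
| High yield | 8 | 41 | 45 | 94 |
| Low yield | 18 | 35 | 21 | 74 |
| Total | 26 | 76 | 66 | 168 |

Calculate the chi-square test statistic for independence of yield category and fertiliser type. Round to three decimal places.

10.819

Grand total N = 168.
Expected counts (row total × column total / N):
  High yield, None: 94×26/168 = 14.5476
  High yield, Organic: 94×76/168 = 42.5238
  High yield, Synthetic: 94×66/168 = 36.9286
  Low yield, None: 74×26/168 = 11.4524
  Low yield, Organic: 74×76/168 = 33.4762
  Low yield, Synthetic: 74×66/168 = 29.0714
Contributions (O − E)²/E:
  (8 − 14.5476)²/14.5476 = 2.9470
  (41 − 42.5238)²/42.5238 = 0.0546
  (45 − 36.9286)²/36.9286 = 1.7641
  (18 − 11.4524)²/11.4524 = 3.7434
  (35 − 33.4762)²/33.4762 = 0.0694
  (21 − 29.0714)²/29.0714 = 2.2409
χ² = 2.9470 + 0.0546 + 1.7641 + 3.7434 + 0.0694 + 2.2409 = 10.819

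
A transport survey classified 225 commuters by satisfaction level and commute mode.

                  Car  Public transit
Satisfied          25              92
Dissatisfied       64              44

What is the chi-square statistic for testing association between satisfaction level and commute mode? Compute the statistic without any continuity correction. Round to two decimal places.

Row totals: 117, 108. Column totals: 89, 136. Grand total N = 225.
Expected counts (row total × column total / N):
  Satisfied, Car: 117×89/225 = 46.280
  Satisfied, Public transit: 117×136/225 = 70.720
  Dissatisfied, Car: 108×89/225 = 42.720
  Dissatisfied, Public transit: 108×136/225 = 65.280
Contributions (O − E)²/E:
  (25 − 46.280)²/46.280 = 9.7848
  (92 − 70.720)²/70.720 = 6.4033
  (64 − 42.720)²/42.720 = 10.6001
  (44 − 65.280)²/65.280 = 6.9369
χ² = 9.7848 + 6.4033 + 10.6001 + 6.9369 = 33.73

33.73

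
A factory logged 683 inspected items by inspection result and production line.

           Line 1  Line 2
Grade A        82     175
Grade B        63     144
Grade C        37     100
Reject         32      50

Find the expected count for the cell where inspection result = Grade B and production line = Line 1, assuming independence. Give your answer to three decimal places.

64.858

Row total (Grade B) = 207; column total (Line 1) = 214; grand total N = 683.
Expected count = (row total × column total) / N = 207 × 214 / 683 = 64.858.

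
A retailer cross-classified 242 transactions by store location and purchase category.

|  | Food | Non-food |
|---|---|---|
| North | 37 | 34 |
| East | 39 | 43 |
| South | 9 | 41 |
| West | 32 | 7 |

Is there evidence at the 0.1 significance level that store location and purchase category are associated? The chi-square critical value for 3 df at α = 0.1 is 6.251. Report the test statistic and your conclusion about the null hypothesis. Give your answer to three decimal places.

36.603; reject H₀

Row totals: 71, 82, 50, 39. Column totals: 117, 125. Grand total N = 242.
Expected counts (row total × column total / N):
  North, Food: 71×117/242 = 34.32645
  North, Non-food: 71×125/242 = 36.67355
  East, Food: 82×117/242 = 39.64463
  East, Non-food: 82×125/242 = 42.35537
  South, Food: 50×117/242 = 24.17355
  South, Non-food: 50×125/242 = 25.82645
  West, Food: 39×117/242 = 18.85537
  West, Non-food: 39×125/242 = 20.14463
Contributions (O − E)²/E:
  (37 − 34.32645)²/34.32645 = 0.2082
  (34 − 36.67355)²/36.67355 = 0.1949
  (39 − 39.64463)²/39.64463 = 0.0105
  (43 − 42.35537)²/42.35537 = 0.0098
  (9 − 24.17355)²/24.17355 = 9.5243
  (41 − 25.82645)²/25.82645 = 8.9148
  (32 − 18.85537)²/18.85537 = 9.1635
  (7 − 20.14463)²/20.14463 = 8.5770
χ² = 0.2082 + 0.1949 + 0.0105 + 0.0098 + 9.5243 + 8.9148 + 9.1635 + 8.5770 = 36.603
df = (4−1)(2−1) = 3. Since 36.603 > 6.251, reject the null hypothesis of independence at α = 0.1.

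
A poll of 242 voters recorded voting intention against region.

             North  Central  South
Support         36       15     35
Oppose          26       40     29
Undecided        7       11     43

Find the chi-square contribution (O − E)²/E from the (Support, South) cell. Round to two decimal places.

0.24

Row total (Support) = 86; column total (South) = 107; N = 242.
Expected count E = 86 × 107 / 242 = 38.025.
Contribution = (O − E)²/E = (35 − 38.025)² / 38.025 = 0.24.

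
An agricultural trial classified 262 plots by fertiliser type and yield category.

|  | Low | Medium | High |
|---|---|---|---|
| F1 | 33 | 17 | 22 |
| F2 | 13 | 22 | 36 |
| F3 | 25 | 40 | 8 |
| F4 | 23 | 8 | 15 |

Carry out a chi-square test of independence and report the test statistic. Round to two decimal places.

44.96

Row totals: 72, 71, 73, 46. Column totals: 94, 87, 81. Grand total N = 262.
Expected counts (row total × column total / N):
  F1, Low: 72×94/262 = 25.832
  F1, Medium: 72×87/262 = 23.908
  F1, High: 72×81/262 = 22.260
  F2, Low: 71×94/262 = 25.473
  F2, Medium: 71×87/262 = 23.576
  F2, High: 71×81/262 = 21.950
  F3, Low: 73×94/262 = 26.191
  F3, Medium: 73×87/262 = 24.240
  F3, High: 73×81/262 = 22.569
  F4, Low: 46×94/262 = 16.504
  F4, Medium: 46×87/262 = 15.275
  F4, High: 46×81/262 = 14.221
Contributions (O − E)²/E:
  (33 − 25.832)²/25.832 = 1.9890
  (17 − 23.908)²/23.908 = 1.9960
  (22 − 22.260)²/22.260 = 0.0030
  (13 − 25.473)²/25.473 = 6.1075
  (22 − 23.576)²/23.576 = 0.1054
  (36 − 21.950)²/21.950 = 8.9933
  (25 − 26.191)²/26.191 = 0.0542
  (40 − 24.240)²/24.240 = 10.2466
  (8 − 22.569)²/22.569 = 9.4047
  (23 − 16.504)²/16.504 = 2.5568
  (8 − 15.275)²/15.275 = 3.4649
  (15 − 14.221)²/14.221 = 0.0427
χ² = 1.9890 + 1.9960 + 0.0030 + 6.1075 + 0.1054 + 8.9933 + 0.0542 + 10.2466 + 9.4047 + 2.5568 + 3.4649 + 0.0427 = 44.96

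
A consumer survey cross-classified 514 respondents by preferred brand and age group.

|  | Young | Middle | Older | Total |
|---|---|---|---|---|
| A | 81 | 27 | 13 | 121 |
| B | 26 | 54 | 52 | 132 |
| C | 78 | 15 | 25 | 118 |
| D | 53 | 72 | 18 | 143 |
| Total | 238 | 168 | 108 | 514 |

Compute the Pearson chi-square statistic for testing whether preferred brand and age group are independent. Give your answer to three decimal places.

Grand total N = 514.
Expected counts (row total × column total / N):
  A, Young: 121×238/514 = 56.0272
  A, Middle: 121×168/514 = 39.5486
  A, Older: 121×108/514 = 25.4241
  B, Young: 132×238/514 = 61.1206
  B, Middle: 132×168/514 = 43.1440
  B, Older: 132×108/514 = 27.7354
  C, Young: 118×238/514 = 54.6381
  C, Middle: 118×168/514 = 38.5681
  C, Older: 118×108/514 = 24.7938
  D, Young: 143×238/514 = 66.2140
  D, Middle: 143×168/514 = 46.7393
  D, Older: 143×108/514 = 30.0467
Contributions (O − E)²/E:
  (81 − 56.0272)²/56.0272 = 11.1310
  (27 − 39.5486)²/39.5486 = 3.9816
  (13 − 25.4241)²/25.4241 = 6.0713
  (26 − 61.1206)²/61.1206 = 20.1807
  (54 − 43.1440)²/43.1440 = 2.7316
  (52 − 27.7354)²/27.7354 = 21.2281
  (78 − 54.6381)²/54.6381 = 9.9890
  (15 − 38.5681)²/38.5681 = 14.4019
  (25 − 24.7938)²/24.7938 = 0.0017
  (53 − 66.2140)²/66.2140 = 2.6371
  (72 − 46.7393)²/46.7393 = 13.6524
  (18 − 30.0467)²/30.0467 = 4.8299
χ² = 11.1310 + 3.9816 + 6.0713 + 20.1807 + 2.7316 + 21.2281 + 9.9890 + 14.4019 + 0.0017 + 2.6371 + 13.6524 + 4.8299 = 110.836

110.836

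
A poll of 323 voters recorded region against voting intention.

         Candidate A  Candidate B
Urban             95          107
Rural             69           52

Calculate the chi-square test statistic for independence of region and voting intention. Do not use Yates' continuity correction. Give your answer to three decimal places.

3.025

Row totals: 202, 121. Column totals: 164, 159. Grand total N = 323.
Expected counts (row total × column total / N):
  Urban, Candidate A: 202×164/323 = 102.5635
  Urban, Candidate B: 202×159/323 = 99.4365
  Rural, Candidate A: 121×164/323 = 61.4365
  Rural, Candidate B: 121×159/323 = 59.5635
Contributions (O − E)²/E:
  (95 − 102.5635)²/102.5635 = 0.5578
  (107 − 99.4365)²/99.4365 = 0.5753
  (69 − 61.4365)²/61.4365 = 0.9311
  (52 − 59.5635)²/59.5635 = 0.9604
χ² = 0.5578 + 0.5753 + 0.9311 + 0.9604 = 3.025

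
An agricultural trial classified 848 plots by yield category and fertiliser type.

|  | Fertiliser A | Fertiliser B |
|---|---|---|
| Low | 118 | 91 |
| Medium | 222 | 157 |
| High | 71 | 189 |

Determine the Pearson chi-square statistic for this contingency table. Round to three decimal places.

67.456

Row totals: 209, 379, 260. Column totals: 411, 437. Grand total N = 848.
Expected counts (row total × column total / N):
  Low, Fertiliser A: 209×411/848 = 101.2960
  Low, Fertiliser B: 209×437/848 = 107.7040
  Medium, Fertiliser A: 379×411/848 = 183.6899
  Medium, Fertiliser B: 379×437/848 = 195.3101
  High, Fertiliser A: 260×411/848 = 126.0142
  High, Fertiliser B: 260×437/848 = 133.9858
Contributions (O − E)²/E:
  (118 − 101.2960)²/101.2960 = 2.7545
  (91 − 107.7040)²/107.7040 = 2.5907
  (222 − 183.6899)²/183.6899 = 7.9899
  (157 − 195.3101)²/195.3101 = 7.5145
  (71 − 126.0142)²/126.0142 = 24.0176
  (189 − 133.9858)²/133.9858 = 22.5887
χ² = 2.7545 + 2.5907 + 7.9899 + 7.5145 + 24.0176 + 22.5887 = 67.456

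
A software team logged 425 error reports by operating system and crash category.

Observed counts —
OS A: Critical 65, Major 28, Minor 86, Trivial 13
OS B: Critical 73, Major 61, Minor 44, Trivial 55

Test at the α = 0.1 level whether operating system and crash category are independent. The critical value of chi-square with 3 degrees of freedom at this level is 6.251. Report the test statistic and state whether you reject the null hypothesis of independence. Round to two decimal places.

Row totals: 192, 233. Column totals: 138, 89, 130, 68. Grand total N = 425.
Expected counts (row total × column total / N):
  OS A, Critical: 192×138/425 = 62.344
  OS A, Major: 192×89/425 = 40.207
  OS A, Minor: 192×130/425 = 58.729
  OS A, Trivial: 192×68/425 = 30.720
  OS B, Critical: 233×138/425 = 75.656
  OS B, Major: 233×89/425 = 48.793
  OS B, Minor: 233×130/425 = 71.271
  OS B, Trivial: 233×68/425 = 37.280
Contributions (O − E)²/E:
  (65 − 62.344)²/62.344 = 0.1132
  (28 − 40.207)²/40.207 = 3.7061
  (86 − 58.729)²/58.729 = 12.6634
  (13 − 30.720)²/30.720 = 10.2213
  (73 − 75.656)²/75.656 = 0.0932
  (61 − 48.793)²/48.793 = 3.0539
  (44 − 71.271)²/71.271 = 10.4349
  (55 − 37.280)²/37.280 = 8.4227
χ² = 0.1132 + 3.7061 + 12.6634 + 10.2213 + 0.0932 + 3.0539 + 10.4349 + 8.4227 = 48.71
df = (2−1)(4−1) = 3. Since 48.71 > 6.251, reject the null hypothesis of independence at α = 0.1.

48.71; reject H₀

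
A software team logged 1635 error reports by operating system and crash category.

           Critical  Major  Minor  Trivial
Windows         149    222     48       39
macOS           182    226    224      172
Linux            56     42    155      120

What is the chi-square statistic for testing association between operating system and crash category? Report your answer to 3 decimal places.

259.892

Row totals: 458, 804, 373. Column totals: 387, 490, 427, 331. Grand total N = 1635.
Expected counts (row total × column total / N):
  Windows, Critical: 458×387/1635 = 108.4073
  Windows, Major: 458×490/1635 = 137.2599
  Windows, Minor: 458×427/1635 = 119.6122
  Windows, Trivial: 458×331/1635 = 92.7205
  macOS, Critical: 804×387/1635 = 190.3046
  macOS, Major: 804×490/1635 = 240.9541
  macOS, Minor: 804×427/1635 = 209.9743
  macOS, Trivial: 804×331/1635 = 162.7670
  Linux, Critical: 373×387/1635 = 88.2881
  Linux, Major: 373×490/1635 = 111.7859
  Linux, Minor: 373×427/1635 = 97.4135
  Linux, Trivial: 373×331/1635 = 75.5125
Contributions (O − E)²/E:
  (149 − 108.4073)²/108.4073 = 15.1998
  (222 − 137.2599)²/137.2599 = 52.3160
  (48 − 119.6122)²/119.6122 = 42.8744
  (39 − 92.7205)²/92.7205 = 31.1246
  (182 − 190.3046)²/190.3046 = 0.3624
  (226 − 240.9541)²/240.9541 = 0.9281
  (224 − 209.9743)²/209.9743 = 0.9369
  (172 − 162.7670)²/162.7670 = 0.5237
  (56 − 88.2881)²/88.2881 = 11.8082
  (42 − 111.7859)²/111.7859 = 43.5661
  (155 − 97.4135)²/97.4135 = 34.0426
  (120 − 75.5125)²/75.5125 = 26.2094
χ² = 15.1998 + 52.3160 + 42.8744 + 31.1246 + 0.3624 + 0.9281 + 0.9369 + 0.5237 + 11.8082 + 43.5661 + 34.0426 + 26.2094 = 259.892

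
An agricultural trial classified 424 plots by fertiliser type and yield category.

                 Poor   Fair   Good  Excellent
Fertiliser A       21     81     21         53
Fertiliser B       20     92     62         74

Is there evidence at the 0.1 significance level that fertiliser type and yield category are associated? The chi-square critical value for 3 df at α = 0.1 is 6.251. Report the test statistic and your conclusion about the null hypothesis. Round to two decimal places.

Row totals: 176, 248. Column totals: 41, 173, 83, 127. Grand total N = 424.
Expected counts (row total × column total / N):
  Fertiliser A, Poor: 176×41/424 = 17.019
  Fertiliser A, Fair: 176×173/424 = 71.811
  Fertiliser A, Good: 176×83/424 = 34.453
  Fertiliser A, Excellent: 176×127/424 = 52.717
  Fertiliser B, Poor: 248×41/424 = 23.981
  Fertiliser B, Fair: 248×173/424 = 101.189
  Fertiliser B, Good: 248×83/424 = 48.547
  Fertiliser B, Excellent: 248×127/424 = 74.283
Contributions (O − E)²/E:
  (21 − 17.019)²/17.019 = 0.9312
  (81 − 71.811)²/71.811 = 1.1758
  (21 − 34.453)²/34.453 = 5.2530
  (53 − 52.717)²/52.717 = 0.0015
  (20 − 23.981)²/23.981 = 0.6609
  (92 − 101.189)²/101.189 = 0.8345
  (62 − 48.547)²/48.547 = 3.7280
  (74 − 74.283)²/74.283 = 0.0011
χ² = 0.9312 + 1.1758 + 5.2530 + 0.0015 + 0.6609 + 0.8345 + 3.7280 + 0.0011 = 12.59
df = (2−1)(4−1) = 3. Since 12.59 > 6.251, reject the null hypothesis of independence at α = 0.1.

12.59; reject H₀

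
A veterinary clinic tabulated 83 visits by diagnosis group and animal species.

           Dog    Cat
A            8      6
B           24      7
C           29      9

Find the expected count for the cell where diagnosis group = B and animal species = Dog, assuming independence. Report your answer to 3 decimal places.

Row total (B) = 31; column total (Dog) = 61; grand total N = 83.
Expected count = (row total × column total) / N = 31 × 61 / 83 = 22.783.

22.783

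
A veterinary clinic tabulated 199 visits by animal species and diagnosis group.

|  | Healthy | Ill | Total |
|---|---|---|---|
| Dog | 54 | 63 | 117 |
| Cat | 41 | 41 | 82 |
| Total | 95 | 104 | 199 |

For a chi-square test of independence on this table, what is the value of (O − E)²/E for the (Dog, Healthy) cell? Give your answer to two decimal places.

Row total (Dog) = 117; column total (Healthy) = 95; N = 199.
Expected count E = 117 × 95 / 199 = 55.854.
Contribution = (O − E)²/E = (54 − 55.854)² / 55.854 = 0.06.

0.06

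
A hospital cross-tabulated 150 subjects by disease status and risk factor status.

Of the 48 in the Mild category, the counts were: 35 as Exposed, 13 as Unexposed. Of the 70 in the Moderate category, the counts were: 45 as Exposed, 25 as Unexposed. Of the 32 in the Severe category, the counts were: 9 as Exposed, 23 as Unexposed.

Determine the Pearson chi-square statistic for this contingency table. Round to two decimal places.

17.30

Row totals: 48, 70, 32. Column totals: 89, 61. Grand total N = 150.
Expected counts (row total × column total / N):
  Mild, Exposed: 48×89/150 = 28.480
  Mild, Unexposed: 48×61/150 = 19.520
  Moderate, Exposed: 70×89/150 = 41.533
  Moderate, Unexposed: 70×61/150 = 28.467
  Severe, Exposed: 32×89/150 = 18.987
  Severe, Unexposed: 32×61/150 = 13.013
Contributions (O − E)²/E:
  (35 − 28.480)²/28.480 = 1.4926
  (13 − 19.520)²/19.520 = 2.1778
  (45 − 41.533)²/41.533 = 0.2894
  (25 − 28.467)²/28.467 = 0.4222
  (9 − 18.987)²/18.987 = 5.2531
  (23 − 13.013)²/13.013 = 7.6647
χ² = 1.4926 + 2.1778 + 0.2894 + 0.4222 + 5.2531 + 7.6647 = 17.30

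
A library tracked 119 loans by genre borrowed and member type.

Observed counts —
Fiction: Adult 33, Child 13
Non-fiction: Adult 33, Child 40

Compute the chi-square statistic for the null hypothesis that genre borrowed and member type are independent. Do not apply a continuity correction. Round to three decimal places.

8.043

Row totals: 46, 73. Column totals: 66, 53. Grand total N = 119.
Expected counts (row total × column total / N):
  Fiction, Adult: 46×66/119 = 25.5126
  Fiction, Child: 46×53/119 = 20.4874
  Non-fiction, Adult: 73×66/119 = 40.4874
  Non-fiction, Child: 73×53/119 = 32.5126
Contributions (O − E)²/E:
  (33 − 25.5126)²/25.5126 = 2.1974
  (13 − 20.4874)²/20.4874 = 2.7364
  (33 − 40.4874)²/40.4874 = 1.3847
  (40 − 32.5126)²/32.5126 = 1.7243
χ² = 2.1974 + 2.7364 + 1.3847 + 1.7243 = 8.043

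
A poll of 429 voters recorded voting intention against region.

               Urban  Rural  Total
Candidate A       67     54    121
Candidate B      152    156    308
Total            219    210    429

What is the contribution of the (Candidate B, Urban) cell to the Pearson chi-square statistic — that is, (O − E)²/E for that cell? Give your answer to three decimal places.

0.174

Row total (Candidate B) = 308; column total (Urban) = 219; N = 429.
Expected count E = 308 × 219 / 429 = 157.2308.
Contribution = (O − E)²/E = (152 − 157.2308)² / 157.2308 = 0.174.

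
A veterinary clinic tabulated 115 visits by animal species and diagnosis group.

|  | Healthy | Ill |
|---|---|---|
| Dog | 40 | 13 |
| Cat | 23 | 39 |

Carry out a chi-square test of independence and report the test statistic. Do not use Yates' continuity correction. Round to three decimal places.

16.987

Row totals: 53, 62. Column totals: 63, 52. Grand total N = 115.
Expected counts (row total × column total / N):
  Dog, Healthy: 53×63/115 = 29.0348
  Dog, Ill: 53×52/115 = 23.9652
  Cat, Healthy: 62×63/115 = 33.9652
  Cat, Ill: 62×52/115 = 28.0348
Contributions (O − E)²/E:
  (40 − 29.0348)²/29.0348 = 4.1411
  (13 − 23.9652)²/23.9652 = 5.0171
  (23 − 33.9652)²/33.9652 = 3.5400
  (39 − 28.0348)²/28.0348 = 4.2888
χ² = 4.1411 + 5.0171 + 3.5400 + 4.2888 = 16.987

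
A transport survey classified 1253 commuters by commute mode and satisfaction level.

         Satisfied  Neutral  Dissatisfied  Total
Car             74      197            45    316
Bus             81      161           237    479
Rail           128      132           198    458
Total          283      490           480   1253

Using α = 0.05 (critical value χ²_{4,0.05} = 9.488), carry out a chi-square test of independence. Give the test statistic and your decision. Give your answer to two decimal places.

Grand total N = 1253.
Expected counts (row total × column total / N):
  Car, Satisfied: 316×283/1253 = 71.371
  Car, Neutral: 316×490/1253 = 123.575
  Car, Dissatisfied: 316×480/1253 = 121.053
  Bus, Satisfied: 479×283/1253 = 108.186
  Bus, Neutral: 479×490/1253 = 187.318
  Bus, Dissatisfied: 479×480/1253 = 183.496
  Rail, Satisfied: 458×283/1253 = 103.443
  Rail, Neutral: 458×490/1253 = 179.106
  Rail, Dissatisfied: 458×480/1253 = 175.451
Contributions (O − E)²/E:
  (74 − 71.371)²/71.371 = 0.0968
  (197 − 123.575)²/123.575 = 43.6272
  (45 − 121.053)²/121.053 = 47.7812
  (81 − 108.186)²/108.186 = 6.8316
  (161 − 187.318)²/187.318 = 3.6977
  (237 − 183.496)²/183.496 = 15.6008
  (128 − 103.443)²/103.443 = 5.8297
  (132 − 179.106)²/179.106 = 12.3892
  (198 − 175.451)²/175.451 = 2.8980
χ² = 0.0968 + 43.6272 + 47.7812 + 6.8316 + 3.6977 + 15.6008 + 5.8297 + 12.3892 + 2.8980 = 138.75
df = (3−1)(3−1) = 4. Since 138.75 > 9.488, reject the null hypothesis of independence at α = 0.05.

138.75; reject H₀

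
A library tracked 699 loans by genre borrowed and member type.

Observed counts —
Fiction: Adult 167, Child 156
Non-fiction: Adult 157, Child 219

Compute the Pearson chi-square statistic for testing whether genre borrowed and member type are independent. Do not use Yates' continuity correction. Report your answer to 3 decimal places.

6.914

Row totals: 323, 376. Column totals: 324, 375. Grand total N = 699.
Expected counts (row total × column total / N):
  Fiction, Adult: 323×324/699 = 149.7167
  Fiction, Child: 323×375/699 = 173.2833
  Non-fiction, Adult: 376×324/699 = 174.2833
  Non-fiction, Child: 376×375/699 = 201.7167
Contributions (O − E)²/E:
  (167 − 149.7167)²/149.7167 = 1.9952
  (156 − 173.2833)²/173.2833 = 1.7238
  (157 − 174.2833)²/174.2833 = 1.7139
  (219 − 201.7167)²/201.7167 = 1.4809
χ² = 1.9952 + 1.7238 + 1.7139 + 1.4809 = 6.914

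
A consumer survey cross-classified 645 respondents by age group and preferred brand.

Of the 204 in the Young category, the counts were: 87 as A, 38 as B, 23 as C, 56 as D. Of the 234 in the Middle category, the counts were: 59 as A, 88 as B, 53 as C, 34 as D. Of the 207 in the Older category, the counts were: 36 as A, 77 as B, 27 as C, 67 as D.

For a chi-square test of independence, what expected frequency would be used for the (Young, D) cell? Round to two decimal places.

Row total (Young) = 204; column total (D) = 157; grand total N = 645.
Expected count = (row total × column total) / N = 204 × 157 / 645 = 49.66.

49.66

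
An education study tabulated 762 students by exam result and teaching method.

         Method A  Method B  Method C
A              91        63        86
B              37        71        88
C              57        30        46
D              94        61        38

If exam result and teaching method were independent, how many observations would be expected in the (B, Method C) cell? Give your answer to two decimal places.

Row total (B) = 196; column total (Method C) = 258; grand total N = 762.
Expected count = (row total × column total) / N = 196 × 258 / 762 = 66.36.

66.36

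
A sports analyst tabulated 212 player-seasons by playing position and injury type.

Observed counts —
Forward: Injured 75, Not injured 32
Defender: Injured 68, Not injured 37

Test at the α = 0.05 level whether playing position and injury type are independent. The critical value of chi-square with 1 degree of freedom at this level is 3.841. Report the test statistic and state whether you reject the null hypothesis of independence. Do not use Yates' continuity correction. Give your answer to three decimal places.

Row totals: 107, 105. Column totals: 143, 69. Grand total N = 212.
Expected counts (row total × column total / N):
  Forward, Injured: 107×143/212 = 72.1745
  Forward, Not injured: 107×69/212 = 34.8255
  Defender, Injured: 105×143/212 = 70.8255
  Defender, Not injured: 105×69/212 = 34.1745
Contributions (O − E)²/E:
  (75 − 72.1745)²/72.1745 = 0.1106
  (32 − 34.8255)²/34.8255 = 0.2292
  (68 − 70.8255)²/70.8255 = 0.1127
  (37 − 34.1745)²/34.1745 = 0.2336
χ² = 0.1106 + 0.2292 + 0.1127 + 0.2336 = 0.686
df = (2−1)(2−1) = 1. Since 0.686 < 3.841, fail to reject the null hypothesis of independence at α = 0.05.

0.686; fail to reject H₀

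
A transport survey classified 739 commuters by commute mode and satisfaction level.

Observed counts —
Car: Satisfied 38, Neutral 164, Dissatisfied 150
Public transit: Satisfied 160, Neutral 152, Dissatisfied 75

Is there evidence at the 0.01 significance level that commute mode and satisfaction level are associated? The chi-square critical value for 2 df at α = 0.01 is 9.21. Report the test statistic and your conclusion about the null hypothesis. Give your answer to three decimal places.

99.192; reject H₀

Row totals: 352, 387. Column totals: 198, 316, 225. Grand total N = 739.
Expected counts (row total × column total / N):
  Car, Satisfied: 352×198/739 = 94.3112
  Car, Neutral: 352×316/739 = 150.5169
  Car, Dissatisfied: 352×225/739 = 107.1719
  Public transit, Satisfied: 387×198/739 = 103.6888
  Public transit, Neutral: 387×316/739 = 165.4831
  Public transit, Dissatisfied: 387×225/739 = 117.8281
Contributions (O − E)²/E:
  (38 − 94.3112)²/94.3112 = 33.6222
  (164 − 150.5169)²/150.5169 = 1.2078
  (150 − 107.1719)²/107.1719 = 17.1150
  (160 − 103.6888)²/103.6888 = 30.5814
  (152 − 165.4831)²/165.4831 = 1.0986
  (75 − 117.8281)²/117.8281 = 15.5671
χ² = 33.6222 + 1.2078 + 17.1150 + 30.5814 + 1.0986 + 15.5671 = 99.192
df = (2−1)(3−1) = 2. Since 99.192 > 9.21, reject the null hypothesis of independence at α = 0.01.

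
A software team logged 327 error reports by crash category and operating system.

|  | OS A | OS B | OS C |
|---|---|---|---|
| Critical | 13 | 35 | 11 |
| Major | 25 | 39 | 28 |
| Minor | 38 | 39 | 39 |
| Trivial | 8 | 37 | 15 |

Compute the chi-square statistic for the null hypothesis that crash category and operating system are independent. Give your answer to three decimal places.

Row totals: 59, 92, 116, 60. Column totals: 84, 150, 93. Grand total N = 327.
Expected counts (row total × column total / N):
  Critical, OS A: 59×84/327 = 15.1560
  Critical, OS B: 59×150/327 = 27.0642
  Critical, OS C: 59×93/327 = 16.7798
  Major, OS A: 92×84/327 = 23.6330
  Major, OS B: 92×150/327 = 42.2018
  Major, OS C: 92×93/327 = 26.1651
  Minor, OS A: 116×84/327 = 29.7982
  Minor, OS B: 116×150/327 = 53.2110
  Minor, OS C: 116×93/327 = 32.9908
  Trivial, OS A: 60×84/327 = 15.4128
  Trivial, OS B: 60×150/327 = 27.5229
  Trivial, OS C: 60×93/327 = 17.0642
Contributions (O − E)²/E:
  (13 − 15.1560)²/15.1560 = 0.3067
  (35 − 27.0642)²/27.0642 = 2.3269
  (11 − 16.7798)²/16.7798 = 1.9909
  (25 − 23.6330)²/23.6330 = 0.0791
  (39 − 42.2018)²/42.2018 = 0.2429
  (28 − 26.1651)²/26.1651 = 0.1287
  (38 − 29.7982)²/29.7982 = 2.2575
  (39 − 53.2110)²/53.2110 = 3.7953
  (39 − 32.9908)²/32.9908 = 1.0946
  (8 − 15.4128)²/15.4128 = 3.5652
  (37 − 27.5229)²/27.5229 = 3.2633
  (15 − 17.0642)²/17.0642 = 0.2497
χ² = 0.3067 + 2.3269 + 1.9909 + 0.0791 + 0.2429 + 0.1287 + 2.2575 + 3.7953 + 1.0946 + 3.5652 + 3.2633 + 0.2497 = 19.301

19.301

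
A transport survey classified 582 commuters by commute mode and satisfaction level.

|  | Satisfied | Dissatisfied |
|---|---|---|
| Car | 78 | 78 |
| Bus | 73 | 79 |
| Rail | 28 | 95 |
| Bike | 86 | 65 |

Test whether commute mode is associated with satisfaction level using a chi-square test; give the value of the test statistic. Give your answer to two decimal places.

Row totals: 156, 152, 123, 151. Column totals: 265, 317. Grand total N = 582.
Expected counts (row total × column total / N):
  Car, Satisfied: 156×265/582 = 71.031
  Car, Dissatisfied: 156×317/582 = 84.969
  Bus, Satisfied: 152×265/582 = 69.210
  Bus, Dissatisfied: 152×317/582 = 82.790
  Rail, Satisfied: 123×265/582 = 56.005
  Rail, Dissatisfied: 123×317/582 = 66.995
  Bike, Satisfied: 151×265/582 = 68.754
  Bike, Dissatisfied: 151×317/582 = 82.246
Contributions (O − E)²/E:
  (78 − 71.031)²/71.031 = 0.6837
  (78 − 84.969)²/84.969 = 0.5716
  (73 − 69.210)²/69.210 = 0.2075
  (79 − 82.790)²/82.790 = 0.1735
  (28 − 56.005)²/56.005 = 14.0038
  (95 − 66.995)²/66.995 = 11.7065
  (86 − 68.754)²/68.754 = 4.3259
  (65 − 82.246)²/82.246 = 3.6163
χ² = 0.6837 + 0.5716 + 0.2075 + 0.1735 + 14.0038 + 11.7065 + 4.3259 + 3.6163 = 35.29

35.29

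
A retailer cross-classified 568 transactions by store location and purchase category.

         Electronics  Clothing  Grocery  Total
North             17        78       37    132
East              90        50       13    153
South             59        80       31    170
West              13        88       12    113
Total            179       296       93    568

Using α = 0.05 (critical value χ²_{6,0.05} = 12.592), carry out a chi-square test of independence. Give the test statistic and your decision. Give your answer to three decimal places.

Grand total N = 568.
Expected counts (row total × column total / N):
  North, Electronics: 132×179/568 = 41.5986
  North, Clothing: 132×296/568 = 68.7887
  North, Grocery: 132×93/568 = 21.6127
  East, Electronics: 153×179/568 = 48.2165
  East, Clothing: 153×296/568 = 79.7324
  East, Grocery: 153×93/568 = 25.0511
  South, Electronics: 170×179/568 = 53.5739
  South, Clothing: 170×296/568 = 88.5915
  South, Grocery: 170×93/568 = 27.8345
  West, Electronics: 113×179/568 = 35.6109
  West, Clothing: 113×296/568 = 58.8873
  West, Grocery: 113×93/568 = 18.5018
Contributions (O − E)²/E:
  (17 − 41.5986)²/41.5986 = 14.5459
  (78 − 68.7887)²/68.7887 = 1.2335
  (37 − 21.6127)²/21.6127 = 10.9551
  (90 − 48.2165)²/48.2165 = 36.2088
  (50 − 79.7324)²/79.7324 = 11.0873
  (13 − 25.0511)²/25.0511 = 5.7973
  (59 − 53.5739)²/53.5739 = 0.5496
  (80 − 88.5915)²/88.5915 = 0.8332
  (31 − 27.8345)²/27.8345 = 0.3600
  (13 − 35.6109)²/35.6109 = 14.3566
  (88 − 58.8873)²/58.8873 = 14.3927
  (12 − 18.5018)²/18.5018 = 2.2848
χ² = 14.5459 + 1.2335 + 10.9551 + 36.2088 + 11.0873 + 5.7973 + 0.5496 + 0.8332 + 0.3600 + 14.3566 + 14.3927 + 2.2848 = 112.605
df = (4−1)(3−1) = 6. Since 112.605 > 12.592, reject the null hypothesis of independence at α = 0.05.

112.605; reject H₀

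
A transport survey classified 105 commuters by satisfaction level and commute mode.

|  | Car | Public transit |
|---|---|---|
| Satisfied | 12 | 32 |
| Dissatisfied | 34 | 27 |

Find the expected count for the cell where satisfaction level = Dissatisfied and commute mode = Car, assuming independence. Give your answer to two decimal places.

26.72

Row total (Dissatisfied) = 61; column total (Car) = 46; grand total N = 105.
Expected count = (row total × column total) / N = 61 × 46 / 105 = 26.72.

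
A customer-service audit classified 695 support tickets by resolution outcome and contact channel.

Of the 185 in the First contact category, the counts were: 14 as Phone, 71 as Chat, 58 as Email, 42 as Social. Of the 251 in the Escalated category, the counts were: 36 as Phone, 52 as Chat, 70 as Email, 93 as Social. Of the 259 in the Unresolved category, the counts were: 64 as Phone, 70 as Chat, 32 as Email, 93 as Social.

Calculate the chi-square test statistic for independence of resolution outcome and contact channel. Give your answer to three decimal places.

Row totals: 185, 251, 259. Column totals: 114, 193, 160, 228. Grand total N = 695.
Expected counts (row total × column total / N):
  First contact, Phone: 185×114/695 = 30.3453
  First contact, Chat: 185×193/695 = 51.3741
  First contact, Email: 185×160/695 = 42.5899
  First contact, Social: 185×228/695 = 60.6906
  Escalated, Phone: 251×114/695 = 41.1712
  Escalated, Chat: 251×193/695 = 69.7022
  Escalated, Email: 251×160/695 = 57.7842
  Escalated, Social: 251×228/695 = 82.3424
  Unresolved, Phone: 259×114/695 = 42.4835
  Unresolved, Chat: 259×193/695 = 71.9237
  Unresolved, Email: 259×160/695 = 59.6259
  Unresolved, Social: 259×228/695 = 84.9669
Contributions (O − E)²/E:
  (14 − 30.3453)²/30.3453 = 8.8043
  (71 − 51.3741)²/51.3741 = 7.4975
  (58 − 42.5899)²/42.5899 = 5.5758
  (42 − 60.6906)²/60.6906 = 5.7561
  (36 − 41.1712)²/41.1712 = 0.6495
  (52 − 69.7022)²/69.7022 = 4.4958
  (70 − 57.7842)²/57.7842 = 2.5825
  (93 − 82.3424)²/82.3424 = 1.3794
  (64 − 42.4835)²/42.4835 = 10.8974
  (70 − 71.9237)²/71.9237 = 0.0515
  (32 − 59.6259)²/59.6259 = 12.7996
  (93 − 84.9669)²/84.9669 = 0.7595
χ² = 8.8043 + 7.4975 + 5.5758 + 5.7561 + 0.6495 + 4.4958 + 2.5825 + 1.3794 + 10.8974 + 0.0515 + 12.7996 + 0.7595 = 61.249

61.249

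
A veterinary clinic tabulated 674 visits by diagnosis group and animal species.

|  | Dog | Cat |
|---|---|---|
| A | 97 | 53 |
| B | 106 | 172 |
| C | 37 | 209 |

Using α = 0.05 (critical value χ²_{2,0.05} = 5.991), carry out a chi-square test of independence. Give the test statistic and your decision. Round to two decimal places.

101.40; reject H₀

Row totals: 150, 278, 246. Column totals: 240, 434. Grand total N = 674.
Expected counts (row total × column total / N):
  A, Dog: 150×240/674 = 53.412
  A, Cat: 150×434/674 = 96.588
  B, Dog: 278×240/674 = 98.991
  B, Cat: 278×434/674 = 179.009
  C, Dog: 246×240/674 = 87.596
  C, Cat: 246×434/674 = 158.404
Contributions (O − E)²/E:
  (97 − 53.412)²/53.412 = 35.5709
  (53 − 96.588)²/96.588 = 19.6703
  (106 − 98.991)²/98.991 = 0.4963
  (172 − 179.009)²/179.009 = 0.2744
  (37 − 87.596)²/87.596 = 29.2246
  (209 − 158.404)²/158.404 = 16.1609
χ² = 35.5709 + 19.6703 + 0.4963 + 0.2744 + 29.2246 + 16.1609 = 101.40
df = (3−1)(2−1) = 2. Since 101.40 > 5.991, reject the null hypothesis of independence at α = 0.05.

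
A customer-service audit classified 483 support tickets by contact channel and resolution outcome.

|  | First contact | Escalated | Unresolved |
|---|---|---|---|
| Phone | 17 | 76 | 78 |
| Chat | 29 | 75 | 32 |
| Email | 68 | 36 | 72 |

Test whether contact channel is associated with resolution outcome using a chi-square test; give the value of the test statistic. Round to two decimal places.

67.34

Row totals: 171, 136, 176. Column totals: 114, 187, 182. Grand total N = 483.
Expected counts (row total × column total / N):
  Phone, First contact: 171×114/483 = 40.360
  Phone, Escalated: 171×187/483 = 66.205
  Phone, Unresolved: 171×182/483 = 64.435
  Chat, First contact: 136×114/483 = 32.099
  Chat, Escalated: 136×187/483 = 52.654
  Chat, Unresolved: 136×182/483 = 51.246
  Email, First contact: 176×114/483 = 41.540
  Email, Escalated: 176×187/483 = 68.141
  Email, Unresolved: 176×182/483 = 66.319
Contributions (O − E)²/E:
  (17 − 40.360)²/40.360 = 13.5206
  (76 − 66.205)²/66.205 = 1.4492
  (78 − 64.435)²/64.435 = 2.8557
  (29 − 32.099)²/32.099 = 0.2992
  (75 − 52.654)²/52.654 = 9.4835
  (32 − 51.246)²/51.246 = 7.2280
  (68 − 41.540)²/41.540 = 16.8544
  (36 − 68.141)²/68.141 = 15.1604
  (72 − 66.319)²/66.319 = 0.4866
χ² = 13.5206 + 1.4492 + 2.8557 + 0.2992 + 9.4835 + 7.2280 + 16.8544 + 15.1604 + 0.4866 = 67.34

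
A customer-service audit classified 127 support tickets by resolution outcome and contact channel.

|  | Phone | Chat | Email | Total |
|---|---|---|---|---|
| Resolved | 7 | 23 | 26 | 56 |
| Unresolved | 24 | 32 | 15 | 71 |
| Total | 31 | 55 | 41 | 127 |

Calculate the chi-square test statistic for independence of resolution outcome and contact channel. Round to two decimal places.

Grand total N = 127.
Expected counts (row total × column total / N):
  Resolved, Phone: 56×31/127 = 13.669
  Resolved, Chat: 56×55/127 = 24.252
  Resolved, Email: 56×41/127 = 18.079
  Unresolved, Phone: 71×31/127 = 17.331
  Unresolved, Chat: 71×55/127 = 30.748
  Unresolved, Email: 71×41/127 = 22.921
Contributions (O − E)²/E:
  (7 − 13.669)²/13.669 = 3.2538
  (23 − 24.252)²/24.252 = 0.0646
  (26 − 18.079)²/18.079 = 3.4704
  (24 − 17.331)²/17.331 = 2.5662
  (32 − 30.748)²/30.748 = 0.0510
  (15 − 22.921)²/22.921 = 2.7373
χ² = 3.2538 + 0.0646 + 3.4704 + 2.5662 + 0.0510 + 2.7373 = 12.14

12.14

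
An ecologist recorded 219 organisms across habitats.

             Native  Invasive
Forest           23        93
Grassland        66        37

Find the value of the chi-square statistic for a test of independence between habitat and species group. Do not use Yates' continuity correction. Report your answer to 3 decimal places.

44.283

Row totals: 116, 103. Column totals: 89, 130. Grand total N = 219.
Expected counts (row total × column total / N):
  Forest, Native: 116×89/219 = 47.14155
  Forest, Invasive: 116×130/219 = 68.85845
  Grassland, Native: 103×89/219 = 41.85845
  Grassland, Invasive: 103×130/219 = 61.14155
Contributions (O − E)²/E:
  (23 − 47.14155)²/47.14155 = 12.3631
  (93 − 68.85845)²/68.85845 = 8.4639
  (66 − 41.85845)²/41.85845 = 13.9235
  (37 − 61.14155)²/61.14155 = 9.5322
χ² = 12.3631 + 8.4639 + 13.9235 + 9.5322 = 44.283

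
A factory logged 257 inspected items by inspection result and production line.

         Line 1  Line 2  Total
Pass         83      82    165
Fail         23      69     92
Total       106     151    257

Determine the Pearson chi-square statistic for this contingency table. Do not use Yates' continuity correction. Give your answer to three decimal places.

15.605

Grand total N = 257.
Expected counts (row total × column total / N):
  Pass, Line 1: 165×106/257 = 68.0545
  Pass, Line 2: 165×151/257 = 96.9455
  Fail, Line 1: 92×106/257 = 37.9455
  Fail, Line 2: 92×151/257 = 54.0545
Contributions (O − E)²/E:
  (83 − 68.0545)²/68.0545 = 3.2822
  (82 − 96.9455)²/96.9455 = 2.3041
  (23 − 37.9455)²/37.9455 = 5.8865
  (69 − 54.0545)²/54.0545 = 4.1323
χ² = 3.2822 + 2.3041 + 5.8865 + 4.1323 = 15.605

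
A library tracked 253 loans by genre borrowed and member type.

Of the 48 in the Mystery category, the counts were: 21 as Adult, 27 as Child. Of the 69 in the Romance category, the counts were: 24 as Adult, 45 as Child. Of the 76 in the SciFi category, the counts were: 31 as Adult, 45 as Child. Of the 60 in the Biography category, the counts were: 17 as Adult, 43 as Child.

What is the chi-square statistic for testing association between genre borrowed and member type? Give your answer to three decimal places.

3.488

Row totals: 48, 69, 76, 60. Column totals: 93, 160. Grand total N = 253.
Expected counts (row total × column total / N):
  Mystery, Adult: 48×93/253 = 17.6443
  Mystery, Child: 48×160/253 = 30.3557
  Romance, Adult: 69×93/253 = 25.3636
  Romance, Child: 69×160/253 = 43.6364
  SciFi, Adult: 76×93/253 = 27.9368
  SciFi, Child: 76×160/253 = 48.0632
  Biography, Adult: 60×93/253 = 22.0553
  Biography, Child: 60×160/253 = 37.9447
Contributions (O − E)²/E:
  (21 − 17.6443)²/17.6443 = 0.6382
  (27 − 30.3557)²/30.3557 = 0.3710
  (24 − 25.3636)²/25.3636 = 0.0733
  (45 − 43.6364)²/43.6364 = 0.0426
  (31 − 27.9368)²/27.9368 = 0.3359
  (45 − 48.0632)²/48.0632 = 0.1952
  (17 − 22.0553)²/22.0553 = 1.1587
  (43 − 37.9447)²/37.9447 = 0.6735
χ² = 0.6382 + 0.3710 + 0.0733 + 0.0426 + 0.3359 + 0.1952 + 1.1587 + 0.6735 = 3.488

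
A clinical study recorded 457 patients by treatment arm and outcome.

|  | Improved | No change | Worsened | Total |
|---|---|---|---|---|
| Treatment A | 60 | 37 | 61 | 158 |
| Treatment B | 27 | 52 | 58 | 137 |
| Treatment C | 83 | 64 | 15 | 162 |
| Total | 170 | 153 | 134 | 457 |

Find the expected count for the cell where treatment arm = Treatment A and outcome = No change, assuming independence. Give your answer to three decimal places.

Row total (Treatment A) = 158; column total (No change) = 153; grand total N = 457.
Expected count = (row total × column total) / N = 158 × 153 / 457 = 52.897.

52.897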